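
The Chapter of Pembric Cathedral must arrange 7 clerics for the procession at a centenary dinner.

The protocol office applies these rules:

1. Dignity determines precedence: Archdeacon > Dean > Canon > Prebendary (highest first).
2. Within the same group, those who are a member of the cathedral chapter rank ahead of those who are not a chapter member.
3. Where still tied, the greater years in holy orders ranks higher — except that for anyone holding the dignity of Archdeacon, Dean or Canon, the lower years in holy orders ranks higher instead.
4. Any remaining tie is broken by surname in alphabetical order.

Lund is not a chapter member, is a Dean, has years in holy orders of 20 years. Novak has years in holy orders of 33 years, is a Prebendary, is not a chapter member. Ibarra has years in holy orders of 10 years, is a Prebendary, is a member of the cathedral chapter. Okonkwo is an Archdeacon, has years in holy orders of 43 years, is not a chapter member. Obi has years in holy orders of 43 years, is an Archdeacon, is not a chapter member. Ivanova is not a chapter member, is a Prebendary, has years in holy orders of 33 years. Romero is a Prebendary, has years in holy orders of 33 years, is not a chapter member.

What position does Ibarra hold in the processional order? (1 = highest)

4

By dignity: Obi and Okonkwo (Archdeacon); then Lund (Dean); then Ibarra, Ivanova, Novak and Romero (Prebendary).
Obi and Okonkwo are each not a chapter member, so the next rule applies.
Obi and Okonkwo both have years in holy orders 43 years, so the next rule applies.
Among Obi and Okonkwo, alphabetically by surname: Obi before Okonkwo.
Among Ibarra, Ivanova, Novak and Romero, a member of the cathedral chapter before not a chapter member: Ibarra (a member of the cathedral chapter) before Ivanova, Novak and Romero (not a chapter member).
Ivanova, Novak and Romero all have years in holy orders 33 years, so the next rule applies.
Among Ivanova, Novak and Romero, alphabetically by surname: Ivanova before Novak before Romero.
Order: Obi, Okonkwo, Lund, Ibarra, Ivanova, Novak, Romero. So position 4.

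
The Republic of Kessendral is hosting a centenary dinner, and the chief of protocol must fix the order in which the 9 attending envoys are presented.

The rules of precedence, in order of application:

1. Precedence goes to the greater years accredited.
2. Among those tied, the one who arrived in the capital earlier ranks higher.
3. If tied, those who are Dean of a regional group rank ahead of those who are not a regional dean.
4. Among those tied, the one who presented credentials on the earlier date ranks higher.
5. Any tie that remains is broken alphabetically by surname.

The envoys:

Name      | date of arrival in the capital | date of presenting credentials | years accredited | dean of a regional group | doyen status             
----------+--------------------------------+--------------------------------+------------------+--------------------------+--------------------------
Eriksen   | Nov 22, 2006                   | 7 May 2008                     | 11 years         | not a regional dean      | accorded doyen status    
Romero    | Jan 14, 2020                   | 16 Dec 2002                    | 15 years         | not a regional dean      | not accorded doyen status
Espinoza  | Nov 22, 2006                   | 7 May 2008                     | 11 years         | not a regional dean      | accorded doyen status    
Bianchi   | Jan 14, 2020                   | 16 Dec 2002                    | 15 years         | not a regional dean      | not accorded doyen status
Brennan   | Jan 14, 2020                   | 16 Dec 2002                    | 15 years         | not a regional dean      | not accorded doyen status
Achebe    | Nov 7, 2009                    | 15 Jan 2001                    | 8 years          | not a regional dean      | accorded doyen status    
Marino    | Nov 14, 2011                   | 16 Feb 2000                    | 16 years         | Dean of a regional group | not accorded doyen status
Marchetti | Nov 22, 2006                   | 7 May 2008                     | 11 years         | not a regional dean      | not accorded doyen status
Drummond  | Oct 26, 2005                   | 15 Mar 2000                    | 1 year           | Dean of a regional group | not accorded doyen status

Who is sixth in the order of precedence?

Espinoza

By years accredited (higher first): Marino (16 years); then Bianchi, Brennan and Romero (each 15 years); then Eriksen, Espinoza and Marchetti (each 11 years); then Achebe (8 years); then Drummond (1 year).
Bianchi, Brennan and Romero all have date of arrival in the capital Jan 14, 2020, so the next rule applies.
Bianchi, Brennan and Romero are each not a regional dean, so the next rule applies.
Bianchi, Brennan and Romero all have date of presenting credentials 16 Dec 2002, so the next rule applies.
Among Bianchi, Brennan and Romero, alphabetically by surname: Bianchi before Brennan before Romero.
Eriksen, Espinoza and Marchetti all have date of arrival in the capital Nov 22, 2006, so the next rule applies.
Eriksen, Espinoza and Marchetti are each not a regional dean, so the next rule applies.
Eriksen, Espinoza and Marchetti all have date of presenting credentials 7 May 2008, so the next rule applies.
Among Eriksen, Espinoza and Marchetti, alphabetically by surname: Eriksen before Espinoza before Marchetti.
Order: Marino, Bianchi, Brennan, Romero, Eriksen, Espinoza, Marchetti, Achebe, Drummond.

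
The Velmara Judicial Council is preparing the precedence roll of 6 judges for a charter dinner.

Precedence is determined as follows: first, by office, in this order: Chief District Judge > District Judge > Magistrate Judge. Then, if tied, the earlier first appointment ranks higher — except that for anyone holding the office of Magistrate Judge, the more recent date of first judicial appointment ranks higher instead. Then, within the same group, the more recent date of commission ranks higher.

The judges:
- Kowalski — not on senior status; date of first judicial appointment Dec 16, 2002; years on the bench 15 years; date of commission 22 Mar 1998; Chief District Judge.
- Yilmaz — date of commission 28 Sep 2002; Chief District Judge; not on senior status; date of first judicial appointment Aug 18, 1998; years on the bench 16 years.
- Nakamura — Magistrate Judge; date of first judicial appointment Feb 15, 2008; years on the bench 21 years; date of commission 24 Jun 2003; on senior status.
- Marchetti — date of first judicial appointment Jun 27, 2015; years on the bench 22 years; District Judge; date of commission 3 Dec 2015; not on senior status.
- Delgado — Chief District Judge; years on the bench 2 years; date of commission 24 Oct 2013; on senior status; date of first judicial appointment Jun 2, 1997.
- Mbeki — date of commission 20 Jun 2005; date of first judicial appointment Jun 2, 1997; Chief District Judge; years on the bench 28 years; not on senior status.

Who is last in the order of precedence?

By office: Delgado, Mbeki, Yilmaz and Kowalski (Chief District Judge); then Marchetti (District Judge); then Nakamura (Magistrate Judge).
Among Delgado, Mbeki, Yilmaz and Kowalski, by date of first judicial appointment (earlier first): Delgado and Mbeki (Jun 2, 1997) before Yilmaz (Aug 18, 1998) before Kowalski (Dec 16, 2002).
Among Delgado and Mbeki, by date of commission (later first): Delgado (24 Oct 2013) before Mbeki (20 Jun 2005).
Order: Delgado, Mbeki, Yilmaz, Kowalski, Marchetti, Nakamura.

Nakamura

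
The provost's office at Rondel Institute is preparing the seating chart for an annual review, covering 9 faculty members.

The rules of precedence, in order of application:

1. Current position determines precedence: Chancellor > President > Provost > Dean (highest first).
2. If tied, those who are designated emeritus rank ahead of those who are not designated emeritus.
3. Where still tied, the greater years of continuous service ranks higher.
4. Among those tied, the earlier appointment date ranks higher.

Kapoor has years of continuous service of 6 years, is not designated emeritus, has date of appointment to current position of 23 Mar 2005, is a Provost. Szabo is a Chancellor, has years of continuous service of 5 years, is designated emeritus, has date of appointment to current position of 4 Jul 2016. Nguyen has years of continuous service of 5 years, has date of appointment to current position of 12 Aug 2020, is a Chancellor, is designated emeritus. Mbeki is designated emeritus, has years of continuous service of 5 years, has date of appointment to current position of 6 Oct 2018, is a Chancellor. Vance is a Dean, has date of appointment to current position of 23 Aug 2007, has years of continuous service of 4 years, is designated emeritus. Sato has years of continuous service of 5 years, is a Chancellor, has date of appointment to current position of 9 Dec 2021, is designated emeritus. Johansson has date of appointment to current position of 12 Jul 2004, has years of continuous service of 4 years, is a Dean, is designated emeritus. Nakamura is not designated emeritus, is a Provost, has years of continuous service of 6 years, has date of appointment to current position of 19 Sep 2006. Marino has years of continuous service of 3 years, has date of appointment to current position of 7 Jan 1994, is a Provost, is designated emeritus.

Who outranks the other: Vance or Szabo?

Szabo

By current position: Szabo, Mbeki, Nguyen and Sato (Chancellor); then Marino, Kapoor and Nakamura (Provost); then Johansson and Vance (Dean).
Szabo, Mbeki, Nguyen and Sato are each designated emeritus, so the next rule applies.
Szabo, Mbeki, Nguyen and Sato all have years of continuous service 5 years, so the next rule applies.
Among Szabo, Mbeki, Nguyen and Sato, by date of appointment to current position (earlier first): Szabo (4 Jul 2016) before Mbeki (6 Oct 2018) before Nguyen (12 Aug 2020) before Sato (9 Dec 2021).
Among Marino, Kapoor and Nakamura, designated emeritus before not designated emeritus: Marino (designated emeritus) before Kapoor and Nakamura (not designated emeritus).
Kapoor and Nakamura both have years of continuous service 6 years, so the next rule applies.
Among Kapoor and Nakamura, by date of appointment to current position (earlier first): Kapoor (23 Mar 2005) before Nakamura (19 Sep 2006).
Johansson and Vance are each designated emeritus, so the next rule applies.
Johansson and Vance both have years of continuous service 4 years, so the next rule applies.
Among Johansson and Vance, by date of appointment to current position (earlier first): Johansson (12 Jul 2004) before Vance (23 Aug 2007).
So Szabo takes precedence.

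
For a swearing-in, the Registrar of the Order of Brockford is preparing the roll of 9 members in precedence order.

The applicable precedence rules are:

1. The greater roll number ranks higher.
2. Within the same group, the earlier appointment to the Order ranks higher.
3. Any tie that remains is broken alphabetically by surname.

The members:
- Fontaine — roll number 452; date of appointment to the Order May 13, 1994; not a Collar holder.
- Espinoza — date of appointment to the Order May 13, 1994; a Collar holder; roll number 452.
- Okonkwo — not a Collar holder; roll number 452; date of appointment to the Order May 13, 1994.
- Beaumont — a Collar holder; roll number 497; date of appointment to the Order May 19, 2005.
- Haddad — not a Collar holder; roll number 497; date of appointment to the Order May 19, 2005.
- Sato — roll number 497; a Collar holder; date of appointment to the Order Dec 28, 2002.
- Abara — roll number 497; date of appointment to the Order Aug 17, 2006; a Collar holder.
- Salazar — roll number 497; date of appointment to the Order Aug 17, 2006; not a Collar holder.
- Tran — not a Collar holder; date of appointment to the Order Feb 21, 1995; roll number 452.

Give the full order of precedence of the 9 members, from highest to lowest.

Sato, Beaumont, Haddad, Abara, Salazar, Espinoza, Fontaine, Okonkwo, Tran

By roll number (higher first): Sato, Beaumont, Haddad, Abara and Salazar (each 497); then Espinoza, Fontaine, Okonkwo and Tran (each 452).
Among Sato, Beaumont, Haddad, Abara and Salazar, by date of appointment to the Order (earlier first): Sato (Dec 28, 2002) before Beaumont and Haddad (May 19, 2005) before Abara and Salazar (Aug 17, 2006).
Among Beaumont and Haddad, alphabetically by surname: Beaumont before Haddad.
Among Abara and Salazar, alphabetically by surname: Abara before Salazar.
Among Espinoza, Fontaine, Okonkwo and Tran, by date of appointment to the Order (earlier first): Espinoza, Fontaine and Okonkwo (May 13, 1994) before Tran (Feb 21, 1995).
Among Espinoza, Fontaine and Okonkwo, alphabetically by surname: Espinoza before Fontaine before Okonkwo.
Full order: Sato, Beaumont, Haddad, Abara, Salazar, Espinoza, Fontaine, Okonkwo, Tran.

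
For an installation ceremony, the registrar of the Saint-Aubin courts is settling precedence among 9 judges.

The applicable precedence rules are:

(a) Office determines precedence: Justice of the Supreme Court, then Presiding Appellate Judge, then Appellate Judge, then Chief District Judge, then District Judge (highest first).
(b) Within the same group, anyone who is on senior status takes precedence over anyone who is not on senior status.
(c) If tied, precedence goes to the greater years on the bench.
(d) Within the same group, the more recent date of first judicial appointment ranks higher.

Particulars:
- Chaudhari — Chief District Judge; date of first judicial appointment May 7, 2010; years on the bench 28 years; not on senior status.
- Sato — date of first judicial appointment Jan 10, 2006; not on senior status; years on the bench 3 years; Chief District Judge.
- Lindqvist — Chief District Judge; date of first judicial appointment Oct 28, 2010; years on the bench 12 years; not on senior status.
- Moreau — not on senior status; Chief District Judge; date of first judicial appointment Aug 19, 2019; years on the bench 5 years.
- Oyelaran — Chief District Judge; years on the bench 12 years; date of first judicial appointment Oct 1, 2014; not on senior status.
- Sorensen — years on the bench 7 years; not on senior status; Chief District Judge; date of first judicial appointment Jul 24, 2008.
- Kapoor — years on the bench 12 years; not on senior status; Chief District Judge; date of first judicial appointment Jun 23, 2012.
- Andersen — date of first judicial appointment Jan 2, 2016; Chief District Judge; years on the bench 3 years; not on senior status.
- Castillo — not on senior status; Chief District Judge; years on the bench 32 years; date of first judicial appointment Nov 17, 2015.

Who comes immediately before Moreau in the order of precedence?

By office: Castillo, Chaudhari, Oyelaran, Kapoor, Lindqvist, Sorensen, Moreau, Andersen and Sato (Chief District Judge).
Castillo, Chaudhari, Oyelaran, Kapoor, Lindqvist, Sorensen, Moreau, Andersen and Sato are each not on senior status, so the next rule applies.
Among Castillo, Chaudhari, Oyelaran, Kapoor, Lindqvist, Sorensen, Moreau, Andersen and Sato, by years on the bench (higher first): Castillo (32 years) before Chaudhari (28 years) before Oyelaran, Kapoor and Lindqvist (12 years) before Sorensen (7 years) before Moreau (5 years) before Andersen and Sato (3 years).
Among Oyelaran, Kapoor and Lindqvist, by date of first judicial appointment (later first): Oyelaran (Oct 1, 2014) before Kapoor (Jun 23, 2012) before Lindqvist (Oct 28, 2010).
Among Andersen and Sato, by date of first judicial appointment (later first): Andersen (Jan 2, 2016) before Sato (Jan 10, 2006).
Order: Castillo, Chaudhari, Oyelaran, Kapoor, Lindqvist, Sorensen, Moreau, Andersen, Sato.

Sorensen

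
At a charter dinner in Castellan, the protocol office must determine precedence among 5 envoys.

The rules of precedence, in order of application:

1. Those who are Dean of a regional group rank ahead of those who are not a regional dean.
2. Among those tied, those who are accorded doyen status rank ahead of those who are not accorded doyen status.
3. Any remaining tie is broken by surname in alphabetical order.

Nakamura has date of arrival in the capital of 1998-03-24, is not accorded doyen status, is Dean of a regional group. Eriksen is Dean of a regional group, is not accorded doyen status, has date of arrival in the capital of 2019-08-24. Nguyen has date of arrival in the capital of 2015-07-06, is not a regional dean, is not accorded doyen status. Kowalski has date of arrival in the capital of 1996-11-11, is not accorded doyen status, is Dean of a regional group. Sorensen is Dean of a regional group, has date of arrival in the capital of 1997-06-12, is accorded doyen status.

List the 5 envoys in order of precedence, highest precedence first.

By the first rule: Sorensen, Eriksen, Kowalski and Nakamura (each Dean of a regional group); then Nguyen (not a regional dean).
Among Sorensen, Eriksen, Kowalski and Nakamura, accorded doyen status before not accorded doyen status: Sorensen (accorded doyen status) before Eriksen, Kowalski and Nakamura (not accorded doyen status).
Among Eriksen, Kowalski and Nakamura, alphabetically by surname: Eriksen before Kowalski before Nakamura.
Full order: Sorensen, Eriksen, Kowalski, Nakamura, Nguyen.

Sorensen, Eriksen, Kowalski, Nakamura, Nguyen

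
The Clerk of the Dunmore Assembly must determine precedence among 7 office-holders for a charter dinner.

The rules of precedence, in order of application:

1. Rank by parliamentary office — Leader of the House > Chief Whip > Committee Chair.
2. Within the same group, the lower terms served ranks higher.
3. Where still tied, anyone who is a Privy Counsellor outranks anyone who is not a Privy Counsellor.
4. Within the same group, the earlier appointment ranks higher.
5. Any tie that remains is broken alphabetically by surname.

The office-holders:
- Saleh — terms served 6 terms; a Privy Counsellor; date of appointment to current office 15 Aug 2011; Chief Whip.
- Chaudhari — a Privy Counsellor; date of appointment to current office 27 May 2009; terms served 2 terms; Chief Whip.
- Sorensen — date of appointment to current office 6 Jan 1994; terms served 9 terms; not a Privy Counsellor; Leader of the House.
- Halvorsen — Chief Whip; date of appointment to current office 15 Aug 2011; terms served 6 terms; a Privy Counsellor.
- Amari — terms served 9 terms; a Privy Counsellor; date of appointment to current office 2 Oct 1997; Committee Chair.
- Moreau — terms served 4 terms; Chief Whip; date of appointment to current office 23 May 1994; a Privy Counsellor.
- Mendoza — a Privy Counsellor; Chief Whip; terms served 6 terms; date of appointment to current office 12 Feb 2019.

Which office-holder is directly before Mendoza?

By parliamentary office: Sorensen (Leader of the House); then Chaudhari, Moreau, Halvorsen, Saleh and Mendoza (Chief Whip); then Amari (Committee Chair).
Among Chaudhari, Moreau, Halvorsen, Saleh and Mendoza, by terms served (lower first): Chaudhari (2 terms) before Moreau (4 terms) before Halvorsen, Saleh and Mendoza (6 terms).
Halvorsen, Saleh and Mendoza are each a Privy Counsellor, so the next rule applies.
Among Halvorsen, Saleh and Mendoza, by date of appointment to current office (earlier first): Halvorsen and Saleh (15 Aug 2011) before Mendoza (12 Feb 2019).
Among Halvorsen and Saleh, alphabetically by surname: Halvorsen before Saleh.
Order: Sorensen, Chaudhari, Moreau, Halvorsen, Saleh, Mendoza, Amari.

Saleh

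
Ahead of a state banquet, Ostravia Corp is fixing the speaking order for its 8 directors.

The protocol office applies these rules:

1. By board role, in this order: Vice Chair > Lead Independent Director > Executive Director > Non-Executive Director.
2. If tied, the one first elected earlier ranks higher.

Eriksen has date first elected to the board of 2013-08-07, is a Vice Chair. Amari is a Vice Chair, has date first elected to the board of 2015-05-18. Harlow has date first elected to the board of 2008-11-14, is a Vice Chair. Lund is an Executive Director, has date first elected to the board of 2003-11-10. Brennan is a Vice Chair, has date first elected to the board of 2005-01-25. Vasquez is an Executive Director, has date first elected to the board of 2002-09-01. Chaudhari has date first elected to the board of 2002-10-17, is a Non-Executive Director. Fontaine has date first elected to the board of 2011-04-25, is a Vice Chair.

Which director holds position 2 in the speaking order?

By board role: Brennan, Harlow, Fontaine, Eriksen and Amari (Vice Chair); then Vasquez and Lund (Executive Director); then Chaudhari (Non-Executive Director).
Among Brennan, Harlow, Fontaine, Eriksen and Amari, by date first elected to the board (earlier first): Brennan (2005-01-25) before Harlow (2008-11-14) before Fontaine (2011-04-25) before Eriksen (2013-08-07) before Amari (2015-05-18).
Among Vasquez and Lund, by date first elected to the board (earlier first): Vasquez (2002-09-01) before Lund (2003-11-10).
Order: Brennan, Harlow, Fontaine, Eriksen, Amari, Vasquez, Lund, Chaudhari.

Harlow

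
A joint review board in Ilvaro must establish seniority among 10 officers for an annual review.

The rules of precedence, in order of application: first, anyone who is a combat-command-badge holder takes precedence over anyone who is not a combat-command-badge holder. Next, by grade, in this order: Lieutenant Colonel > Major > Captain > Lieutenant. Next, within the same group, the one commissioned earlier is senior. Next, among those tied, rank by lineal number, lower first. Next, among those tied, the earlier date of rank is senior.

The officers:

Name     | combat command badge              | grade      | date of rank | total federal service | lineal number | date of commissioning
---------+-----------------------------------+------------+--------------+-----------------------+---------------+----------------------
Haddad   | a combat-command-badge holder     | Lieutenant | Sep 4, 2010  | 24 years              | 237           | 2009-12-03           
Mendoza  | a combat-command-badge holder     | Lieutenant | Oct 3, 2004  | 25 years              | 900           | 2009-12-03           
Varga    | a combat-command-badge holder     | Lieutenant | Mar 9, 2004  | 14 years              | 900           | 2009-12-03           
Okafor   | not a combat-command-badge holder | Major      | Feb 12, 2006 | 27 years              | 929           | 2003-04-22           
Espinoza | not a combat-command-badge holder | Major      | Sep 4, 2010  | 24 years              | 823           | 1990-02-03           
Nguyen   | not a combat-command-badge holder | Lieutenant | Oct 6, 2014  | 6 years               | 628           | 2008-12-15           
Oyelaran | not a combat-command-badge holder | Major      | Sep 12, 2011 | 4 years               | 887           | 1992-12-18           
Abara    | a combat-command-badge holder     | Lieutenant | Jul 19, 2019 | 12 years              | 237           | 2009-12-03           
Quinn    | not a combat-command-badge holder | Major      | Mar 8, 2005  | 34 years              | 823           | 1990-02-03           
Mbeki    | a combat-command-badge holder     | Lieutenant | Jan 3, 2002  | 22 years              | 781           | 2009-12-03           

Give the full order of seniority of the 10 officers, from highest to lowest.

By the first rule: Haddad, Abara, Mbeki, Varga and Mendoza (each a combat-command-badge holder); then Quinn, Espinoza, Oyelaran, Okafor and Nguyen (each not a combat-command-badge holder).
Haddad, Abara, Mbeki, Varga and Mendoza are each Lieutenant, so the next rule applies.
Haddad, Abara, Mbeki, Varga and Mendoza all have date of commissioning 2009-12-03, so the next rule applies.
Among Haddad, Abara, Mbeki, Varga and Mendoza, by lineal number (lower first): Haddad and Abara (237) before Mbeki (781) before Varga and Mendoza (900).
Among Haddad and Abara, by date of rank (earlier first): Haddad (Sep 4, 2010) before Abara (Jul 19, 2019).
Among Varga and Mendoza, by date of rank (earlier first): Varga (Mar 9, 2004) before Mendoza (Oct 3, 2004).
Among Quinn, Espinoza, Oyelaran, Okafor and Nguyen, by grade: Quinn, Espinoza, Oyelaran and Okafor (Major) before Nguyen (Lieutenant).
Among Quinn, Espinoza, Oyelaran and Okafor, by date of commissioning (earlier first): Quinn and Espinoza (1990-02-03) before Oyelaran (1992-12-18) before Okafor (2003-04-22).
Quinn and Espinoza both have lineal number 823, so the next rule applies.
Among Quinn and Espinoza, by date of rank (earlier first): Quinn (Mar 8, 2005) before Espinoza (Sep 4, 2010).
Full order: Haddad, Abara, Mbeki, Varga, Mendoza, Quinn, Espinoza, Oyelaran, Okafor, Nguyen.

Haddad, Abara, Mbeki, Varga, Mendoza, Quinn, Espinoza, Oyelaran, Okafor, Nguyen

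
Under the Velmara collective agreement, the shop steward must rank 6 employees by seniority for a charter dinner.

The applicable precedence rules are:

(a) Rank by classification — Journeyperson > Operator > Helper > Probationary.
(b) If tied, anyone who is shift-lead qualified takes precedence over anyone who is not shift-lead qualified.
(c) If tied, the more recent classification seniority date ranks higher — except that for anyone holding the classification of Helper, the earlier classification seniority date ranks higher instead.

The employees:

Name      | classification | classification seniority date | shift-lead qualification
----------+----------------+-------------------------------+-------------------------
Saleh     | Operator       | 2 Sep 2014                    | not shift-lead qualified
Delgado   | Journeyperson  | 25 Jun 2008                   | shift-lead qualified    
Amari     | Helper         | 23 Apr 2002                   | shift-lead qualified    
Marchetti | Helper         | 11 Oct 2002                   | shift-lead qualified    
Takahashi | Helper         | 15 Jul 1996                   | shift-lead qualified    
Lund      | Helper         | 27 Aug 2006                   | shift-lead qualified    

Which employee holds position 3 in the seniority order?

By classification: Delgado (Journeyperson); then Saleh (Operator); then Takahashi, Amari, Marchetti and Lund (Helper).
Takahashi, Amari, Marchetti and Lund are each shift-lead qualified, so the next rule applies.
Among Takahashi, Amari, Marchetti and Lund, by classification seniority date (earlier first) (reversed rule for this group): Takahashi (15 Jul 1996) before Amari (23 Apr 2002) before Marchetti (11 Oct 2002) before Lund (27 Aug 2006).
Order: Delgado, Saleh, Takahashi, Amari, Marchetti, Lund.

Takahashi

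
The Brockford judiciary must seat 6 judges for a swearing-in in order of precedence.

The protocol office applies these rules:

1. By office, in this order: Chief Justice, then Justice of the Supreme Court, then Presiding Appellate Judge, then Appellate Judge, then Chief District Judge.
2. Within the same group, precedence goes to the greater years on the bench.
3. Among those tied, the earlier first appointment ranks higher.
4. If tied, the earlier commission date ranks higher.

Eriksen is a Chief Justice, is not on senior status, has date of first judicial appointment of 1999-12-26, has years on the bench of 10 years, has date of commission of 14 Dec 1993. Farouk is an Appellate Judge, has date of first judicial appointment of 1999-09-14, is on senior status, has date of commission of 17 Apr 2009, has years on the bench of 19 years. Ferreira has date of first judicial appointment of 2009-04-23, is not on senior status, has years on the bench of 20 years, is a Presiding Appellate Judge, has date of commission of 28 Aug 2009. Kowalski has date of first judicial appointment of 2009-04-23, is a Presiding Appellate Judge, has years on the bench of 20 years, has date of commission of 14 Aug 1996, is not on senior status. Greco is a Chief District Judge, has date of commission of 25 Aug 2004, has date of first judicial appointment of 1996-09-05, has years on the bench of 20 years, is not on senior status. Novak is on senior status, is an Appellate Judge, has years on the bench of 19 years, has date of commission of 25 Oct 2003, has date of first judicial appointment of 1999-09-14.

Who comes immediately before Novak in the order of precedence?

Ferreira

By office: Eriksen (Chief Justice); then Kowalski and Ferreira (Presiding Appellate Judge); then Novak and Farouk (Appellate Judge); then Greco (Chief District Judge).
Kowalski and Ferreira both have years on the bench 20 years, so the next rule applies.
Kowalski and Ferreira both have date of first judicial appointment 2009-04-23, so the next rule applies.
Among Kowalski and Ferreira, by date of commission (earlier first): Kowalski (14 Aug 1996) before Ferreira (28 Aug 2009).
Novak and Farouk both have years on the bench 19 years, so the next rule applies.
Novak and Farouk both have date of first judicial appointment 1999-09-14, so the next rule applies.
Among Novak and Farouk, by date of commission (earlier first): Novak (25 Oct 2003) before Farouk (17 Apr 2009).
Order: Eriksen, Kowalski, Ferreira, Novak, Farouk, Greco.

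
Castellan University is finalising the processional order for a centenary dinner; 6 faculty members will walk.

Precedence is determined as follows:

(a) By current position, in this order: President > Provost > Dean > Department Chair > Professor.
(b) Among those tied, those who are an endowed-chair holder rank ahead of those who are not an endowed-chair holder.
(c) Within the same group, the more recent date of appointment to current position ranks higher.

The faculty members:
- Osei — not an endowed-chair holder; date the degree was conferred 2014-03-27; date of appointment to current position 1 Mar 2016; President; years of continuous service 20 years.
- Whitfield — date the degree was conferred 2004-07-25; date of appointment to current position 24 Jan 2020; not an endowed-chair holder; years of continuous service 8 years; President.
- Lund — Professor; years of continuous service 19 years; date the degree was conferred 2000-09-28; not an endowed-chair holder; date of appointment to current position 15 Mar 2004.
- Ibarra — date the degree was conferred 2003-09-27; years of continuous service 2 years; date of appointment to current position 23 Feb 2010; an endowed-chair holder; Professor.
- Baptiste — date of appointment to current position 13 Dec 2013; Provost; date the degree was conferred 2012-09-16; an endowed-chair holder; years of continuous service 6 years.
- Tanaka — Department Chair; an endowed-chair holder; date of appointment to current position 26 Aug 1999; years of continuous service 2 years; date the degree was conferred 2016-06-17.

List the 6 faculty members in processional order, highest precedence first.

By current position: Whitfield and Osei (President); then Baptiste (Provost); then Tanaka (Department Chair); then Ibarra and Lund (Professor).
Whitfield and Osei are each not an endowed-chair holder, so the next rule applies.
Among Whitfield and Osei, by date of appointment to current position (later first): Whitfield (24 Jan 2020) before Osei (1 Mar 2016).
Among Ibarra and Lund, an endowed-chair holder before not an endowed-chair holder: Ibarra (an endowed-chair holder) before Lund (not an endowed-chair holder).
Full order: Whitfield, Osei, Baptiste, Tanaka, Ibarra, Lund.

Whitfield, Osei, Baptiste, Tanaka, Ibarra, Lund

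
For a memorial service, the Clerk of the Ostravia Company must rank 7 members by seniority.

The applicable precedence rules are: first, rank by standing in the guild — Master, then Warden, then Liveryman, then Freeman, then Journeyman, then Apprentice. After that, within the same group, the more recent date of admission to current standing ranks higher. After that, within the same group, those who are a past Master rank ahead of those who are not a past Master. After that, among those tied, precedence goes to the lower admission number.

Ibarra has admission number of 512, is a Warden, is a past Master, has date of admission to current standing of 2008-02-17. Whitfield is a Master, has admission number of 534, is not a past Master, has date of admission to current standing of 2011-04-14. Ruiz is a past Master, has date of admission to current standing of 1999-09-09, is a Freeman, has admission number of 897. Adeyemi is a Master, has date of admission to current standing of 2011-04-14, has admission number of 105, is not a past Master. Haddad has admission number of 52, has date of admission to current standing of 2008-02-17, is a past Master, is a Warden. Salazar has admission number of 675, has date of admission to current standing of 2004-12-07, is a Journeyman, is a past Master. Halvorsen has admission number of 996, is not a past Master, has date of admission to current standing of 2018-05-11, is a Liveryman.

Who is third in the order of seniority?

By standing in the guild: Adeyemi and Whitfield (Master); then Haddad and Ibarra (Warden); then Halvorsen (Liveryman); then Ruiz (Freeman); then Salazar (Journeyman).
Adeyemi and Whitfield both have date of admission to current standing 2011-04-14, so the next rule applies.
Adeyemi and Whitfield are each not a past Master, so the next rule applies.
Among Adeyemi and Whitfield, by admission number (lower first): Adeyemi (105) before Whitfield (534).
Haddad and Ibarra both have date of admission to current standing 2008-02-17, so the next rule applies.
Haddad and Ibarra are each a past Master, so the next rule applies.
Among Haddad and Ibarra, by admission number (lower first): Haddad (52) before Ibarra (512).
Order: Adeyemi, Whitfield, Haddad, Ibarra, Halvorsen, Ruiz, Salazar.

Haddad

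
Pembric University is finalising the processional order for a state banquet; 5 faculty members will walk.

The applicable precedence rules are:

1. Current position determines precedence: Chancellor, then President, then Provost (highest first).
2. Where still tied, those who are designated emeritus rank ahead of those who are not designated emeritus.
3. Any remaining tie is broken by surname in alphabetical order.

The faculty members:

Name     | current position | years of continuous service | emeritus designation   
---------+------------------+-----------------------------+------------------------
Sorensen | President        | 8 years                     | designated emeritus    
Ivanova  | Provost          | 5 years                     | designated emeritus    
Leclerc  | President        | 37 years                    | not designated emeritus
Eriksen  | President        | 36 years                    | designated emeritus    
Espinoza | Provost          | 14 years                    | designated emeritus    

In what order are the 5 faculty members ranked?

Eriksen, Sorensen, Leclerc, Espinoza, Ivanova

By current position: Eriksen, Sorensen and Leclerc (President); then Espinoza and Ivanova (Provost).
Among Eriksen, Sorensen and Leclerc, designated emeritus before not designated emeritus: Eriksen and Sorensen (designated emeritus) before Leclerc (not designated emeritus).
Among Eriksen and Sorensen, alphabetically by surname: Eriksen before Sorensen.
Espinoza and Ivanova are each designated emeritus, so the next rule applies.
Among Espinoza and Ivanova, alphabetically by surname: Espinoza before Ivanova.
Full order: Eriksen, Sorensen, Leclerc, Espinoza, Ivanova.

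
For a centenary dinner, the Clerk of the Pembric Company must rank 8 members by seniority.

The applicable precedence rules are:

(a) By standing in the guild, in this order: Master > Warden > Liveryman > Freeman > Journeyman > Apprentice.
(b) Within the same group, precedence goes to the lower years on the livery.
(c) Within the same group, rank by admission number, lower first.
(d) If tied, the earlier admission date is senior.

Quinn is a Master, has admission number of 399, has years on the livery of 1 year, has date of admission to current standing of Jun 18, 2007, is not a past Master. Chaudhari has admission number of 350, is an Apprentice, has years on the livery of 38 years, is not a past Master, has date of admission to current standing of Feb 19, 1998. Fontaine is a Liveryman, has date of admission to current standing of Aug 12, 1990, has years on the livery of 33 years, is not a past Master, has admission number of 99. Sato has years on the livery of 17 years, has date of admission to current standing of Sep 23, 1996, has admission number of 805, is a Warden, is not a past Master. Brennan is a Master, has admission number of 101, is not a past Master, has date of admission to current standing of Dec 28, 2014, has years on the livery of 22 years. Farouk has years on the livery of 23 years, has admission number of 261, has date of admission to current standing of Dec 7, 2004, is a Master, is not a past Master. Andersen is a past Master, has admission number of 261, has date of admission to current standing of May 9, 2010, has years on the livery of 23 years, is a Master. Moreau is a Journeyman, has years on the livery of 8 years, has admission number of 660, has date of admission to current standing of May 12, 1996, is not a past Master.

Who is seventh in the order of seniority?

By standing in the guild: Quinn, Brennan, Farouk and Andersen (Master); then Sato (Warden); then Fontaine (Liveryman); then Moreau (Journeyman); then Chaudhari (Apprentice).
Among Quinn, Brennan, Farouk and Andersen, by years on the livery (lower first): Quinn (1 year) before Brennan (22 years) before Farouk and Andersen (23 years).
Farouk and Andersen both have admission number 261, so the next rule applies.
Among Farouk and Andersen, by date of admission to current standing (earlier first): Farouk (Dec 7, 2004) before Andersen (May 9, 2010).
Order: Quinn, Brennan, Farouk, Andersen, Sato, Fontaine, Moreau, Chaudhari.

Moreau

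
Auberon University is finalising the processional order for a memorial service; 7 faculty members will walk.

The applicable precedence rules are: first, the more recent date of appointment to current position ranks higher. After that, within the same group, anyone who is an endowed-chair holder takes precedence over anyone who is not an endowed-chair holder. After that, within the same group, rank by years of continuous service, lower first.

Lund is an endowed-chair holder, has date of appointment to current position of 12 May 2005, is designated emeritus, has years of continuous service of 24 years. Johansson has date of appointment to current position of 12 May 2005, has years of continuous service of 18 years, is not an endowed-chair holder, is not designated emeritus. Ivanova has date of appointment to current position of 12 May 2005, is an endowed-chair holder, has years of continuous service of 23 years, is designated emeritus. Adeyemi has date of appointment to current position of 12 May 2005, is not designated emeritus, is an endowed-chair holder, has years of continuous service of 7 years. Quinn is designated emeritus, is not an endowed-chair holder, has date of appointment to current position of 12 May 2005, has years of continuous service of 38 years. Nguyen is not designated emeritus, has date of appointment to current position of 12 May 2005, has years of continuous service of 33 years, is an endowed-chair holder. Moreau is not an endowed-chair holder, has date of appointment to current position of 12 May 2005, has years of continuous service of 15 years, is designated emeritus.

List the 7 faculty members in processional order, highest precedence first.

Adeyemi, Ivanova, Lund, Nguyen, Moreau, Johansson, Quinn

By date of appointment to current position (later first): Adeyemi, Ivanova, Lund, Nguyen, Moreau, Johansson and Quinn (each 12 May 2005).
Among Adeyemi, Ivanova, Lund, Nguyen, Moreau, Johansson and Quinn, an endowed-chair holder before not an endowed-chair holder: Adeyemi, Ivanova, Lund and Nguyen (an endowed-chair holder) before Moreau, Johansson and Quinn (not an endowed-chair holder).
Among Adeyemi, Ivanova, Lund and Nguyen, by years of continuous service (lower first): Adeyemi (7 years) before Ivanova (23 years) before Lund (24 years) before Nguyen (33 years).
Among Moreau, Johansson and Quinn, by years of continuous service (lower first): Moreau (15 years) before Johansson (18 years) before Quinn (38 years).
Full order: Adeyemi, Ivanova, Lund, Nguyen, Moreau, Johansson, Quinn.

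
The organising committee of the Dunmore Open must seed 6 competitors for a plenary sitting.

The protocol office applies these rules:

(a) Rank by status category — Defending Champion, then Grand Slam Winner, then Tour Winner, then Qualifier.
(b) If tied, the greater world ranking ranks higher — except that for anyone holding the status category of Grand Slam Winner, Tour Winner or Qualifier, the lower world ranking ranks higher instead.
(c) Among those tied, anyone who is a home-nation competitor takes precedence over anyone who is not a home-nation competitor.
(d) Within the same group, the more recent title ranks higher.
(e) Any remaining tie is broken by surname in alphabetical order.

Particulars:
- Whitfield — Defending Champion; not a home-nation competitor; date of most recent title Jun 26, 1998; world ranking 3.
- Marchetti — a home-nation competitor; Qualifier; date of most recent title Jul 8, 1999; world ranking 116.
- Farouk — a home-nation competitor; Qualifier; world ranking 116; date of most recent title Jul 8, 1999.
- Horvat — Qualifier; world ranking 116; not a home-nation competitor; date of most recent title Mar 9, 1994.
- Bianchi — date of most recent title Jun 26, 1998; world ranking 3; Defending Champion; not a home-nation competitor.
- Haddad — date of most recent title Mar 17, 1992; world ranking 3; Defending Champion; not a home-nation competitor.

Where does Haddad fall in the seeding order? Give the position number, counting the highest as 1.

3

By status category: Bianchi, Whitfield and Haddad (Defending Champion); then Farouk, Marchetti and Horvat (Qualifier).
Bianchi, Whitfield and Haddad all have world ranking 3, so the next rule applies.
Bianchi, Whitfield and Haddad are each not a home-nation competitor, so the next rule applies.
Among Bianchi, Whitfield and Haddad, by date of most recent title (later first): Bianchi and Whitfield (Jun 26, 1998) before Haddad (Mar 17, 1992).
Among Bianchi and Whitfield, alphabetically by surname: Bianchi before Whitfield.
Farouk, Marchetti and Horvat all have world ranking 116, so the next rule applies.
Among Farouk, Marchetti and Horvat, a home-nation competitor before not a home-nation competitor: Farouk and Marchetti (a home-nation competitor) before Horvat (not a home-nation competitor).
Farouk and Marchetti both have date of most recent title Jul 8, 1999, so the next rule applies.
Among Farouk and Marchetti, alphabetically by surname: Farouk before Marchetti.
Order: Bianchi, Whitfield, Haddad, Farouk, Marchetti, Horvat. So position 3.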